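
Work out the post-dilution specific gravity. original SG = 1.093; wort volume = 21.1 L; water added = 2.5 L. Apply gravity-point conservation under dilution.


SG_new = 1 + (SG_old − 1)·V_old/(V_old + V_water)
pts = (1.093 − 1)·1000·21.1/(21.1 + 2.5) = 83.1483
SG_new = 1 + 83.1483/1000

1.0831


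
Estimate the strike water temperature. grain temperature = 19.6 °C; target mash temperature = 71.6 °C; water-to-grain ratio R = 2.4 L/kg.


T_strike = (0.41/R)·(T_mash − T_grain) + T_mash
T_strike = (0.41/2.4)·(71.6 − 19.6) + 71.6

80.4833 °C


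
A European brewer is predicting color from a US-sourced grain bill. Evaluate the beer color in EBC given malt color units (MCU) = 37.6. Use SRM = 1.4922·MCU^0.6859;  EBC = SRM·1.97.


SRM = 1.4922·37.6^0.6859 = 17.9576
EBC = 17.9576·1.97

35.3765 EBC


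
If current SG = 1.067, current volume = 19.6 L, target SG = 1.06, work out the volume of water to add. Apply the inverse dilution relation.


V_water = V·((SG_curr − 1)/(SG_target − 1) − 1)
V_water = 19.6·((1.067 − 1)/(1.06 − 1) − 1)

2.2867 L


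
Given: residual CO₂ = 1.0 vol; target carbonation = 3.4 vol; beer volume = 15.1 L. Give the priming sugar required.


sugar = (target − residual)·4.0·V
sugar = (3.4 − 1.0)·4.0·15.1

144.9600 g


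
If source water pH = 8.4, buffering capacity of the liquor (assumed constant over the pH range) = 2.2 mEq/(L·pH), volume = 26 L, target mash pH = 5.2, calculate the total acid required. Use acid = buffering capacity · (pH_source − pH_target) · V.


acid = 2.2 · (8.4 − 5.2) · 26

183.0400 mEq


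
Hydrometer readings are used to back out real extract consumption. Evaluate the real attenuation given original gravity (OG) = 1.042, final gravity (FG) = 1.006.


AA = (OG−FG)/(OG−1)·100;  RA = AA·0.8192
AA = (1.042 − 1.006)/(1.042 − 1)·100 = 85.7143
RA = 85.7143·0.8192

70.2171 %


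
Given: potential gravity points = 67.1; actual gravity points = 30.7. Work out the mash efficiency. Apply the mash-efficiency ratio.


efficiency = actual / potential × 100
efficiency = 30.7 / 67.1 × 100

45.7526 %


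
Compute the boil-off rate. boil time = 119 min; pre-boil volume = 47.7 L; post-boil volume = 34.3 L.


rate = (V_pre − V_post) / (t_min/60)
rate = (47.7 − 34.3) / (119/60)

6.7563 L/hr


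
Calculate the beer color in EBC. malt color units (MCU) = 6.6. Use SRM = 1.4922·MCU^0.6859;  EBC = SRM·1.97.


SRM = 1.4922·6.6^0.6859 = 5.4444
EBC = 5.4444·1.97

10.7255 EBC


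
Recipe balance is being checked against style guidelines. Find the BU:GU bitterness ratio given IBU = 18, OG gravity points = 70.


BU:GU = IBU / OG_points
BU:GU = 18 / 70

0.2571


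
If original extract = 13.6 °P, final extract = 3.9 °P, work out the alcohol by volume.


SG = 259/(259 − P);  ABV = (OG − FG)·131.25
OG = 259/(259 − 13.6) = 1.0554
FG = 259/(259 − 3.9) = 1.0153
ABV = (1.0554 − 1.0153)·131.25

5.2673 % ABV


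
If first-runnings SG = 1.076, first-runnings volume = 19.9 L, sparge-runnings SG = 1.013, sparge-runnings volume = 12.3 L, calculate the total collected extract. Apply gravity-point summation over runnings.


total = Σ (SG_i − 1)·1000·V_i
first = (1.076 − 1)·1000·19.9 = 1512.4000
sparge = (1.013 − 1)·1000·12.3 = 159.9000
total = 1512.4000 + 159.9000

1672.3000 gravity·L


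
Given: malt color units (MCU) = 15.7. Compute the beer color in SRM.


SRM = 1.4922 · MCU^0.6859
SRM = 1.4922 · 15.7^0.6859

9.8649 SRM


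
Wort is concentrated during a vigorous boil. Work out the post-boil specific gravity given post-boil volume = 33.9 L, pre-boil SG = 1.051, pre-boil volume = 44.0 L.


SG_post = 1 + (SG_pre − 1)·V_pre/V_post
pts_pre = (1.051 − 1)·1000 = 51.0000
pts_post = 51.0000·44.0/33.9 = 66.1947
SG_post = 1 + 66.1947/1000

1.0662


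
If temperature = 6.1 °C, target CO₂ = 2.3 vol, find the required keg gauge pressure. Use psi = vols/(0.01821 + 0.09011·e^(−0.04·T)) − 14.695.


psi = 2.3/(0.01821 + 0.09011·e^(−0.04·6.1)) − 14.695

11.2030 psi


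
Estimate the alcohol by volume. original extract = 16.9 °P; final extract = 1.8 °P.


SG = 259/(259 − P);  ABV = (OG − FG)·131.25
OG = 259/(259 − 16.9) = 1.0698
FG = 259/(259 − 1.8) = 1.0070
ABV = (1.0698 − 1.0070)·131.25

8.2435 % ABV


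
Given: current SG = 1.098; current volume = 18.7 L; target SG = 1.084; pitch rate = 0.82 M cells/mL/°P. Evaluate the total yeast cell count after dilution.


V_w = V·((SG_c−1)/(SG_t−1)−1);  °P = 259 − 259/SG_t;  cells = rate·(V+V_w)·°P
V_w = 18.7·((1.098−1)/(1.084−1)−1) = 3.1167
V_final = 18.7 + 3.1167 = 21.8167
°P = 259 − 259/1.084 = 20.0701
cells = 0.82·21.8167·20.0701

359.0476 billion cells


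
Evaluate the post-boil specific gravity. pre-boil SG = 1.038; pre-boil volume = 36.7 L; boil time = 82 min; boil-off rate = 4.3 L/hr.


V_post = V_pre − rate·(t/60);  SG_post = 1 + (SG_pre−1)·V_pre/V_post
V_post = 36.7 − 4.3·(82/60) = 30.8233
SG_post = 1 + (1.038 − 1)·36.7/30.8233

1.0452


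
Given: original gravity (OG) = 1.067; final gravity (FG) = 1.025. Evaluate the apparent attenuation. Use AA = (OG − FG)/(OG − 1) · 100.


AA = (1.067 − 1.025)/(1.067 − 1) · 100

62.6866 %


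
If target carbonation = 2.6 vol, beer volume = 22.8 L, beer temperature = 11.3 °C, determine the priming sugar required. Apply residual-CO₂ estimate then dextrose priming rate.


residual = 14.695·(0.01821 + 0.09011·e^(−0.04·T));  sugar = (target − residual)·4.0·V
residual = 14.695·(0.01821 + 0.09011·e^(−0.04·11.3)) = 1.1102
sugar = (2.6 − 1.1102)·4.0·22.8

135.8666 g


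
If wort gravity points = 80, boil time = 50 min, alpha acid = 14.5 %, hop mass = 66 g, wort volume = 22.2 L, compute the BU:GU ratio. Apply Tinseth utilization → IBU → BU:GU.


U = 1.65·0.000125^(GP/1000)·(1−e^(−0.04t))/4.15;  IBU = (α/100)·m·U·1000/V;  BU:GU = IBU/GP
U = 1.65·0.000125^(80/1000)·(1−e^(−0.04·50))/4.15 = 0.1675
IBU = (14.5/100)·66·0.1675·1000/22.2 = 72.2097
BU:GU = 72.2097/80

0.9026


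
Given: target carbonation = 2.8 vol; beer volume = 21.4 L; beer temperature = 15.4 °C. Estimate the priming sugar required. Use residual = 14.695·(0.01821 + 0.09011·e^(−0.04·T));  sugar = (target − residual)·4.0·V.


residual = 14.695·(0.01821 + 0.09011·e^(−0.04·15.4)) = 0.9828
sugar = (2.8 − 0.9828)·4.0·21.4

155.5541 g


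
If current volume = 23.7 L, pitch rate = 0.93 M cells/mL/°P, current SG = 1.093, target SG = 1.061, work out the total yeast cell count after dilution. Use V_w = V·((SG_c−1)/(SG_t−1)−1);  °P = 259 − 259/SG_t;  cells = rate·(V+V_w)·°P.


V_w = 23.7·((1.093−1)/(1.061−1)−1) = 12.4328
V_final = 23.7 + 12.4328 = 36.1328
°P = 259 − 259/1.061 = 14.8907
cells = 0.93·36.1328·14.8907

500.3785 billion cells


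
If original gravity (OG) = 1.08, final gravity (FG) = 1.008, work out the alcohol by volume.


ABV = (OG − FG) · 131.25
ABV = (1.08 − 1.008) · 131.25

9.4500 % ABV


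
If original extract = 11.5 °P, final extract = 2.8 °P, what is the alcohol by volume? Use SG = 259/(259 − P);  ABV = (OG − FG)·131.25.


OG = 259/(259 − 11.5) = 1.0465
FG = 259/(259 − 2.8) = 1.0109
ABV = (1.0465 − 1.0109)·131.25

4.6641 % ABV


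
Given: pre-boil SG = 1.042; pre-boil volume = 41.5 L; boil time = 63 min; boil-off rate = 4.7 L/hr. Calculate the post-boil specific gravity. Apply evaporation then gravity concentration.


V_post = V_pre − rate·(t/60);  SG_post = 1 + (SG_pre−1)·V_pre/V_post
V_post = 41.5 − 4.7·(63/60) = 36.5650
SG_post = 1 + (1.042 − 1)·41.5/36.5650

1.0477


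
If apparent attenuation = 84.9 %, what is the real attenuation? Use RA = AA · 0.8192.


RA = 84.9 · 0.8192

69.5501 %


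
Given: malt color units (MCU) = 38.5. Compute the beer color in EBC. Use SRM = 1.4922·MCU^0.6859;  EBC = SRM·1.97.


SRM = 1.4922·38.5^0.6859 = 18.2513
EBC = 18.2513·1.97

35.9551 EBC


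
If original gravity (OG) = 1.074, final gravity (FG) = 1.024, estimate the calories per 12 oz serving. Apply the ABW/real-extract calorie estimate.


ABW = (OG−FG)·131.25·0.79/FG;  °P = 259 − 259/SG (for OG→OE and FG→AE);  RE = 0.1808·OE + 0.8192·AE;  Cal = (6.9·ABW + 4·(RE−0.1))·FG·3.55
ABW = (1.074 − 1.024)·131.25·0.79/1.024 = 5.0629
OE = 259 − 259/1.074 = 17.8454 °P
AE = 259 − 259/1.024 = 6.0703 °P
RE = 0.1808·17.8454 + 0.8192·6.0703 = 8.1993 °P
Cal = (6.9·5.0629 + 4·(8.1993−0.1))·1.024·3.55

244.7609 kcal


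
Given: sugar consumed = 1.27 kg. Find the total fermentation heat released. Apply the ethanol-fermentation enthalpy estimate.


Q = m_sugar · 590 kJ/kg
Q = 1.27 · 590

749.3000 kJ


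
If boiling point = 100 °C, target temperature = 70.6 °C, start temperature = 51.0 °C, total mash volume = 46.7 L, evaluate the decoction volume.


V_dec = V_total·(T_target − T_start)/(T_boil − T_start)
V_dec = 46.7·(70.6 − 51.0)/(100 − 51.0)

18.6800 L


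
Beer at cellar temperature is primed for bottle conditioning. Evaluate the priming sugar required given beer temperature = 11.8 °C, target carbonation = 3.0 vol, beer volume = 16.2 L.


residual = 14.695·(0.01821 + 0.09011·e^(−0.04·T));  sugar = (target − residual)·4.0·V
residual = 14.695·(0.01821 + 0.09011·e^(−0.04·11.8)) = 1.0935
sugar = (3.0 − 1.0935)·4.0·16.2

123.5380 g


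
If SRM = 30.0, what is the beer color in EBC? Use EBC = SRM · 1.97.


EBC = 30.0 · 1.97

59.1000 EBC


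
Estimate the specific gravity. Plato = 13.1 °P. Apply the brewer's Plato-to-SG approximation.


SG = 259/(259 − P)
SG = 259/(259 − 13.1)

1.0533


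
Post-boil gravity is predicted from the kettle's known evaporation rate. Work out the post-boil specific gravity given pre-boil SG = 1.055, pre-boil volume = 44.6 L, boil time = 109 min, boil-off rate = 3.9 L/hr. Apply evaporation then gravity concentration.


V_post = V_pre − rate·(t/60);  SG_post = 1 + (SG_pre−1)·V_pre/V_post
V_post = 44.6 − 3.9·(109/60) = 37.5150
SG_post = 1 + (1.055 − 1)·44.6/37.5150

1.0654


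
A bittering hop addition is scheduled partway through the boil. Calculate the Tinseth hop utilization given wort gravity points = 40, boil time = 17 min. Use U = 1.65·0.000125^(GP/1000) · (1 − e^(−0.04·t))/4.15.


bigness = 1.65·0.000125^(40/1000) = 1.1518
boil_factor = (1 − e^(−0.04·17))/4.15 = 0.1189
U = 1.1518 · 0.1189

0.1369


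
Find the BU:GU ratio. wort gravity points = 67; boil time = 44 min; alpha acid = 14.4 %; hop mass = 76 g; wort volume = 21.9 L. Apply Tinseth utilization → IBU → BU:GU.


U = 1.65·0.000125^(GP/1000)·(1−e^(−0.04t))/4.15;  IBU = (α/100)·m·U·1000/V;  BU:GU = IBU/GP
U = 1.65·0.000125^(67/1000)·(1−e^(−0.04·44))/4.15 = 0.1803
IBU = (14.4/100)·76·0.1803·1000/21.9 = 90.0881
BU:GU = 90.0881/67

1.3446


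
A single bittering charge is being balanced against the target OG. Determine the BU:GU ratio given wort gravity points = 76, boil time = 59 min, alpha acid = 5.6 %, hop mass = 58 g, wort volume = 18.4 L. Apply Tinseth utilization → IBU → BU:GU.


U = 1.65·0.000125^(GP/1000)·(1−e^(−0.04t))/4.15;  IBU = (α/100)·m·U·1000/V;  BU:GU = IBU/GP
U = 1.65·0.000125^(76/1000)·(1−e^(−0.04·59))/4.15 = 0.1819
IBU = (5.6/100)·58·0.1819·1000/18.4 = 32.1015
BU:GU = 32.1015/76

0.4224


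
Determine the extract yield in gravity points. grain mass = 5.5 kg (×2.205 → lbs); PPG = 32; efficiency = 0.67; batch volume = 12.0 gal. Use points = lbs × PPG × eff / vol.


lbs = 5.5 × 2.205 = 12.1275
points = 12.1275 × 32 × 0.67 / 12.0

21.6678 points


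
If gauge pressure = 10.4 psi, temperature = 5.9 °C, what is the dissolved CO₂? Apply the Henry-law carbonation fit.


vols = (P + 14.695)·(0.01821 + 0.09011·e^(−0.04·T))
vols = (10.4 + 14.695)·(0.01821 + 0.09011·e^(−0.04·5.9))

2.2429 volumes


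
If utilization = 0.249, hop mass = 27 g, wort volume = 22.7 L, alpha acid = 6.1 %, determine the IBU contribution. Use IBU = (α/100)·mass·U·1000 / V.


IBU = (6.1/100)·27·0.249·1000 / 22.7

18.0662 IBU


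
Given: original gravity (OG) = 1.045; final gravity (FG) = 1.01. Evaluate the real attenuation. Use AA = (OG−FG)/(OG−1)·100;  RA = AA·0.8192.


AA = (1.045 − 1.01)/(1.045 − 1)·100 = 77.7778
RA = 77.7778·0.8192

63.7156 %


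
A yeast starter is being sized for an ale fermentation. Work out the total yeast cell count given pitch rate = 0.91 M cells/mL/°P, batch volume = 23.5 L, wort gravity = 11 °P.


cells (billions) = rate · V_L · °P
cells = 0.91 · 23.5 · 11

235.2350 billion cells


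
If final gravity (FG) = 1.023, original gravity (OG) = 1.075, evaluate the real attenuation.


AA = (OG−FG)/(OG−1)·100;  RA = AA·0.8192
AA = (1.075 − 1.023)/(1.075 − 1)·100 = 69.3333
RA = 69.3333·0.8192

56.7979 %


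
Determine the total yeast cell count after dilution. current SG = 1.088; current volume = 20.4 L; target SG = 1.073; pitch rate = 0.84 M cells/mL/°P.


V_w = V·((SG_c−1)/(SG_t−1)−1);  °P = 259 − 259/SG_t;  cells = rate·(V+V_w)·°P
V_w = 20.4·((1.088−1)/(1.073−1)−1) = 4.1918
V_final = 20.4 + 4.1918 = 24.5918
°P = 259 − 259/1.073 = 17.6207
cells = 0.84·24.5918·17.6207

363.9923 billion cells


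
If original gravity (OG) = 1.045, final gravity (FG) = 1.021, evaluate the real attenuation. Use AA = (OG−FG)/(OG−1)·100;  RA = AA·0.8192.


AA = (1.045 − 1.021)/(1.045 − 1)·100 = 53.3333
RA = 53.3333·0.8192

43.6907 %


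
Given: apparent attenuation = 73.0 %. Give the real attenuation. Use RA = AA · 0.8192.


RA = 73.0 · 0.8192

59.8016 %


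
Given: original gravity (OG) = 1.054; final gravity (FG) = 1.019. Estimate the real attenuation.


AA = (OG−FG)/(OG−1)·100;  RA = AA·0.8192
AA = (1.054 − 1.019)/(1.054 − 1)·100 = 64.8148
RA = 64.8148·0.8192

53.0963 %


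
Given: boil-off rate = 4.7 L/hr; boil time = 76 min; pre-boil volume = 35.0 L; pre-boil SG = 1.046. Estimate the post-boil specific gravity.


V_post = V_pre − rate·(t/60);  SG_post = 1 + (SG_pre−1)·V_pre/V_post
V_post = 35.0 − 4.7·(76/60) = 29.0467
SG_post = 1 + (1.046 − 1)·35.0/29.0467

1.0554


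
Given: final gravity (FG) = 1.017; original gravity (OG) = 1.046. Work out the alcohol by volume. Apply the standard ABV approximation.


ABV = (OG − FG) · 131.25
ABV = (1.046 − 1.017) · 131.25

3.8063 % ABV


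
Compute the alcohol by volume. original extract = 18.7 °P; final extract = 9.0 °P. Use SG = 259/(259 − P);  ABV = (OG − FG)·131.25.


OG = 259/(259 − 18.7) = 1.0778
FG = 259/(259 − 9.0) = 1.0360
ABV = (1.0778 − 1.0360)·131.25

5.4888 % ABV


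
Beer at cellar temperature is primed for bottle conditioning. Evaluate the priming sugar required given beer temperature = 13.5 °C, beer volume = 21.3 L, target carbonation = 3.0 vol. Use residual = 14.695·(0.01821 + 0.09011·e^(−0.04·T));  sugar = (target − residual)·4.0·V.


residual = 14.695·(0.01821 + 0.09011·e^(−0.04·13.5)) = 1.0393
sugar = (3.0 − 1.0393)·4.0·21.3

167.0558 g


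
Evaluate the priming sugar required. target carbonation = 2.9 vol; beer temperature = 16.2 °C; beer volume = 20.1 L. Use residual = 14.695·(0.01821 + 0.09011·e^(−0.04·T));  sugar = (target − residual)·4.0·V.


residual = 14.695·(0.01821 + 0.09011·e^(−0.04·16.2)) = 0.9603
sugar = (2.9 − 0.9603)·4.0·20.1

155.9555 g


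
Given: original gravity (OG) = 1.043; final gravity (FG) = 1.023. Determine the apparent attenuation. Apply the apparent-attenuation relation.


AA = (OG − FG)/(OG − 1) · 100
AA = (1.043 − 1.023)/(1.043 − 1) · 100

46.5116 %


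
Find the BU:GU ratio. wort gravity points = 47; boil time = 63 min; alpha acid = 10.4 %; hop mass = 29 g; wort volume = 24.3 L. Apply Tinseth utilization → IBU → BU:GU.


U = 1.65·0.000125^(GP/1000)·(1−e^(−0.04t))/4.15;  IBU = (α/100)·m·U·1000/V;  BU:GU = IBU/GP
U = 1.65·0.000125^(47/1000)·(1−e^(−0.04·63))/4.15 = 0.2396
IBU = (10.4/100)·29·0.2396·1000/24.3 = 29.7431
BU:GU = 29.7431/47

0.6328


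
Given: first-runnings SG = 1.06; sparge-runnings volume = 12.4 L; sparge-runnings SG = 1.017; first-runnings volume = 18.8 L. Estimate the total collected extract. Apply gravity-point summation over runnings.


total = Σ (SG_i − 1)·1000·V_i
first = (1.06 − 1)·1000·18.8 = 1128.0000
sparge = (1.017 − 1)·1000·12.4 = 210.8000
total = 1128.0000 + 210.8000

1338.8000 gravity·L


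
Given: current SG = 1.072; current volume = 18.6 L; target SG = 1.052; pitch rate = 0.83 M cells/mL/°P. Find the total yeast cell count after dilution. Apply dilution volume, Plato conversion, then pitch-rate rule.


V_w = V·((SG_c−1)/(SG_t−1)−1);  °P = 259 − 259/SG_t;  cells = rate·(V+V_w)·°P
V_w = 18.6·((1.072−1)/(1.052−1)−1) = 7.1538
V_final = 18.6 + 7.1538 = 25.7538
°P = 259 − 259/1.052 = 12.8023
cells = 0.83·25.7538·12.8023

273.6576 billion cells


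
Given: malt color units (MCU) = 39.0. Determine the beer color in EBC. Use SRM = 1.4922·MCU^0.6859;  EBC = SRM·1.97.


SRM = 1.4922·39.0^0.6859 = 18.4136
EBC = 18.4136·1.97

36.2748 EBC


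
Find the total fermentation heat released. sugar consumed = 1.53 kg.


Q = m_sugar · 590 kJ/kg
Q = 1.53 · 590

902.7000 kJ


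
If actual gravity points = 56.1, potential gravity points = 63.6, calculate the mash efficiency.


efficiency = actual / potential × 100
efficiency = 56.1 / 63.6 × 100

88.2075 %


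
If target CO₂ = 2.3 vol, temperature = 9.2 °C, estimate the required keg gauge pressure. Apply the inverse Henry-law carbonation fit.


psi = vols/(0.01821 + 0.09011·e^(−0.04·T)) − 14.695
psi = 2.3/(0.01821 + 0.09011·e^(−0.04·9.2)) − 14.695

13.8492 psi


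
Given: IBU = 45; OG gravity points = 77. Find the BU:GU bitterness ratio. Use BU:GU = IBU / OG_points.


BU:GU = 45 / 77

0.5844


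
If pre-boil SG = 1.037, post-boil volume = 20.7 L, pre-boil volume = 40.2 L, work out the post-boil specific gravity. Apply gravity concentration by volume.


SG_post = 1 + (SG_pre − 1)·V_pre/V_post
pts_pre = (1.037 − 1)·1000 = 37.0000
pts_post = 37.0000·40.2/20.7 = 71.8551
SG_post = 1 + 71.8551/1000

1.0719


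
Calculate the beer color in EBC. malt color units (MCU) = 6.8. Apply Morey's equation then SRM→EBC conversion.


SRM = 1.4922·MCU^0.6859;  EBC = SRM·1.97
SRM = 1.4922·6.8^0.6859 = 5.5571
EBC = 5.5571·1.97

10.9474 EBC


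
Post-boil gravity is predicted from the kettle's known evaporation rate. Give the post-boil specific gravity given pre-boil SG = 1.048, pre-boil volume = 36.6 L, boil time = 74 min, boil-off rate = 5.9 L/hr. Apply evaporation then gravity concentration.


V_post = V_pre − rate·(t/60);  SG_post = 1 + (SG_pre−1)·V_pre/V_post
V_post = 36.6 − 5.9·(74/60) = 29.3233
SG_post = 1 + (1.048 − 1)·36.6/29.3233

1.0599


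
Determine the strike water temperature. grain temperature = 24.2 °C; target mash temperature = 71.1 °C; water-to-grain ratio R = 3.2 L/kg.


T_strike = (0.41/R)·(T_mash − T_grain) + T_mash
T_strike = (0.41/3.2)·(71.1 − 24.2) + 71.1

77.1091 °C


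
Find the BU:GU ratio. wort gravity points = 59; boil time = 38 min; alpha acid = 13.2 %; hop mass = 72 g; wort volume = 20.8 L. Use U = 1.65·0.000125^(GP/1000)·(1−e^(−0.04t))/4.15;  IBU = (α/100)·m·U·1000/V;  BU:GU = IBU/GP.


U = 1.65·0.000125^(59/1000)·(1−e^(−0.04·38))/4.15 = 0.1828
IBU = (13.2/100)·72·0.1828·1000/20.8 = 83.5233
BU:GU = 83.5233/59

1.4156


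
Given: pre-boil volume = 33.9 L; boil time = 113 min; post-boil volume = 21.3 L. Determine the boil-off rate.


rate = (V_pre − V_post) / (t_min/60)
rate = (33.9 − 21.3) / (113/60)

6.6903 L/hr


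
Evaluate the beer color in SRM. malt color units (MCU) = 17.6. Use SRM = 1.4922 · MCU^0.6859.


SRM = 1.4922 · 17.6^0.6859

10.6690 SRM


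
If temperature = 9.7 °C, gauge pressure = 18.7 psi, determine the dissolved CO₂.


vols = (P + 14.695)·(0.01821 + 0.09011·e^(−0.04·T))
vols = (18.7 + 14.695)·(0.01821 + 0.09011·e^(−0.04·9.7))

2.6496 volumes


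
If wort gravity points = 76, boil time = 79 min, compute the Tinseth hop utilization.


U = 1.65·0.000125^(GP/1000) · (1 − e^(−0.04·t))/4.15
bigness = 1.65·0.000125^(76/1000) = 0.8334
boil_factor = (1 − e^(−0.04·79))/4.15 = 0.2307
U = 0.8334 · 0.2307

0.1923


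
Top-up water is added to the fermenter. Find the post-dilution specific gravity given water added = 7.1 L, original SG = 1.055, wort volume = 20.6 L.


SG_new = 1 + (SG_old − 1)·V_old/(V_old + V_water)
pts = (1.055 − 1)·1000·20.6/(20.6 + 7.1) = 40.9025
SG_new = 1 + 40.9025/1000

1.0409


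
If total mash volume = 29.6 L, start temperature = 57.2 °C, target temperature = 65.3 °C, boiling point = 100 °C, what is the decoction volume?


V_dec = V_total·(T_target − T_start)/(T_boil − T_start)
V_dec = 29.6·(65.3 − 57.2)/(100 − 57.2)

5.6019 L


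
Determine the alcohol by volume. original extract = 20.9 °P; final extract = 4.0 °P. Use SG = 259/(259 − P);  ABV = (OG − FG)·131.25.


OG = 259/(259 − 20.9) = 1.0878
FG = 259/(259 − 4.0) = 1.0157
ABV = (1.0878 − 1.0157)·131.25

9.4621 % ABV


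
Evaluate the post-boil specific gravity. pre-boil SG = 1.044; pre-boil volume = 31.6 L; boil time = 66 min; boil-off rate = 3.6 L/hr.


V_post = V_pre − rate·(t/60);  SG_post = 1 + (SG_pre−1)·V_pre/V_post
V_post = 31.6 − 3.6·(66/60) = 27.6400
SG_post = 1 + (1.044 − 1)·31.6/27.6400

1.0503


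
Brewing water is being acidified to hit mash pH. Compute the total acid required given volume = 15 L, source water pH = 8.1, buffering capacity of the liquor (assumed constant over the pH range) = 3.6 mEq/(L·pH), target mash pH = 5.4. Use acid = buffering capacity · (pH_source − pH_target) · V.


acid = 3.6 · (8.1 − 5.4) · 15

145.8000 mEq


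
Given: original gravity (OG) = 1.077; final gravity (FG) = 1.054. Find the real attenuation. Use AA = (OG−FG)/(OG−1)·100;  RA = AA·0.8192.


AA = (1.077 − 1.054)/(1.077 − 1)·100 = 29.8701
RA = 29.8701·0.8192

24.4696 %


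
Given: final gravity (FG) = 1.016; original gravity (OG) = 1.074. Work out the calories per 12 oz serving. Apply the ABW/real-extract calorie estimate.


ABW = (OG−FG)·131.25·0.79/FG;  °P = 259 − 259/SG (for OG→OE and FG→AE);  RE = 0.1808·OE + 0.8192·AE;  Cal = (6.9·ABW + 4·(RE−0.1))·FG·3.55
ABW = (1.074 − 1.016)·131.25·0.79/1.016 = 5.9192
OE = 259 − 259/1.074 = 17.8454 °P
AE = 259 − 259/1.016 = 4.0787 °P
RE = 0.1808·17.8454 + 0.8192·4.0787 = 6.5678 °P
Cal = (6.9·5.9192 + 4·(6.5678−0.1))·1.016·3.55

240.6215 kcal


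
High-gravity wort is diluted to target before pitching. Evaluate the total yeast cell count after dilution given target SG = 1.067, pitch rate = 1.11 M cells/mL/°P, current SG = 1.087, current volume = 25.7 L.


V_w = V·((SG_c−1)/(SG_t−1)−1);  °P = 259 − 259/SG_t;  cells = rate·(V+V_w)·°P
V_w = 25.7·((1.087−1)/(1.067−1)−1) = 7.6716
V_final = 25.7 + 7.6716 = 33.3716
°P = 259 − 259/1.067 = 16.2634
cells = 1.11·33.3716·16.2634

602.4357 billion cells


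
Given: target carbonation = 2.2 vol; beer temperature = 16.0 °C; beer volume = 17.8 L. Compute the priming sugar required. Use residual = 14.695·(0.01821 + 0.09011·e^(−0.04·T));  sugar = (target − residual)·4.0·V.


residual = 14.695·(0.01821 + 0.09011·e^(−0.04·16.0)) = 0.9658
sugar = (2.2 − 0.9658)·4.0·17.8

87.8737 g


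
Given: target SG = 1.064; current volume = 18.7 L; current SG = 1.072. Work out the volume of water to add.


V_water = V·((SG_curr − 1)/(SG_target − 1) − 1)
V_water = 18.7·((1.072 − 1)/(1.064 − 1) − 1)

2.3375 L


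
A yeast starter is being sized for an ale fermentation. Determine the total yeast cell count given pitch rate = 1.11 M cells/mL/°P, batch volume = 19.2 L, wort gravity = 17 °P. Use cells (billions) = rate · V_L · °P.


cells = 1.11 · 19.2 · 17

362.3040 billion cells


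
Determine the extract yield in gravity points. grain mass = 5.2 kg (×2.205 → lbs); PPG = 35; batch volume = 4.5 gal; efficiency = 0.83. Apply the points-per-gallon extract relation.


points = lbs × PPG × eff / vol
lbs = 5.2 × 2.205 = 11.4660
points = 11.4660 × 35 × 0.83 / 4.5

74.0194 points


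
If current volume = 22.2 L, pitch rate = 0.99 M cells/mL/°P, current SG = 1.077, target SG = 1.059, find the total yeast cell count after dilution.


V_w = V·((SG_c−1)/(SG_t−1)−1);  °P = 259 − 259/SG_t;  cells = rate·(V+V_w)·°P
V_w = 22.2·((1.077−1)/(1.059−1)−1) = 6.7729
V_final = 22.2 + 6.7729 = 28.9729
°P = 259 − 259/1.059 = 14.4297
cells = 0.99·28.9729·14.4297

413.8879 billion cells


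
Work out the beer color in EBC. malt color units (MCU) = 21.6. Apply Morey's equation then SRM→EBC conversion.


SRM = 1.4922·MCU^0.6859;  EBC = SRM·1.97
SRM = 1.4922·21.6^0.6859 = 12.2780
EBC = 12.2780·1.97

24.1877 EBC


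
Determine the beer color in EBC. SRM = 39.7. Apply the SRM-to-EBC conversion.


EBC = SRM · 1.97
EBC = 39.7 · 1.97

78.2090 EBC


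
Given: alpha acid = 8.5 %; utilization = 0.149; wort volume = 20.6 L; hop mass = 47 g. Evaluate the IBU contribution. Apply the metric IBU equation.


IBU = (α/100)·mass·U·1000 / V
IBU = (8.5/100)·47·0.149·1000 / 20.6

28.8959 IBU


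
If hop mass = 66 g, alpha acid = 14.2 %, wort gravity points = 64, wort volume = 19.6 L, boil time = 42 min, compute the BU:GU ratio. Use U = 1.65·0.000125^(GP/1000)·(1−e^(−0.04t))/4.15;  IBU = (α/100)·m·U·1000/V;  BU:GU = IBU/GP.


U = 1.65·0.000125^(64/1000)·(1−e^(−0.04·42))/4.15 = 0.1820
IBU = (14.2/100)·66·0.1820·1000/19.6 = 87.0240
BU:GU = 87.0240/64

1.3598


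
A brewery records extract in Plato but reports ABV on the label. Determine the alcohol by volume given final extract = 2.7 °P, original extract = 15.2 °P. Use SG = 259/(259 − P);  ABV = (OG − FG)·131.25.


OG = 259/(259 − 15.2) = 1.0623
FG = 259/(259 − 2.7) = 1.0105
ABV = (1.0623 − 1.0105)·131.25

6.8003 % ABV


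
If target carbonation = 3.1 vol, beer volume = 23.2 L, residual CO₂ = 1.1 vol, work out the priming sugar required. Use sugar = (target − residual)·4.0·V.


sugar = (3.1 − 1.1)·4.0·23.2

185.6000 g


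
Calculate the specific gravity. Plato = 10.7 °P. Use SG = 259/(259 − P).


SG = 259/(259 − 10.7)

1.0431


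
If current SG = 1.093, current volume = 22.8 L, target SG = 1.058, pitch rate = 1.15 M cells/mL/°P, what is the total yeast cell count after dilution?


V_w = V·((SG_c−1)/(SG_t−1)−1);  °P = 259 − 259/SG_t;  cells = rate·(V+V_w)·°P
V_w = 22.8·((1.093−1)/(1.058−1)−1) = 13.7586
V_final = 22.8 + 13.7586 = 36.5586
°P = 259 − 259/1.058 = 14.1985
cells = 1.15·36.5586·14.1985

596.9387 billion cells


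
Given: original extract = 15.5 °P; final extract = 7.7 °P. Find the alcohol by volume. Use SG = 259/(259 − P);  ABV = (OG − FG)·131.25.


OG = 259/(259 − 15.5) = 1.0637
FG = 259/(259 − 7.7) = 1.0306
ABV = (1.0637 − 1.0306)·131.25

4.3331 % ABV


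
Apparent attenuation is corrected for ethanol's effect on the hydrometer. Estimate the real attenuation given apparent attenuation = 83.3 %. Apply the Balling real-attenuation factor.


RA = AA · 0.8192
RA = 83.3 · 0.8192

68.2394 %


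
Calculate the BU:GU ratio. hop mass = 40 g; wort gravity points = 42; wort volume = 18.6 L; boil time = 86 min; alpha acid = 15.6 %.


U = 1.65·0.000125^(GP/1000)·(1−e^(−0.04t))/4.15;  IBU = (α/100)·m·U·1000/V;  BU:GU = IBU/GP
U = 1.65·0.000125^(42/1000)·(1−e^(−0.04·86))/4.15 = 0.2638
IBU = (15.6/100)·40·0.2638·1000/18.6 = 88.5165
BU:GU = 88.5165/42

2.1075


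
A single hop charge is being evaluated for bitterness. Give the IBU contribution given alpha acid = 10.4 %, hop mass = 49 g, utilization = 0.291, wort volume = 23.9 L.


IBU = (α/100)·mass·U·1000 / V
IBU = (10.4/100)·49·0.291·1000 / 23.9

62.0475 IBU


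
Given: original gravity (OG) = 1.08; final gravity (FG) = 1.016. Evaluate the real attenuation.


AA = (OG−FG)/(OG−1)·100;  RA = AA·0.8192
AA = (1.08 − 1.016)/(1.08 − 1)·100 = 80.0000
RA = 80.0000·0.8192

65.5360 %


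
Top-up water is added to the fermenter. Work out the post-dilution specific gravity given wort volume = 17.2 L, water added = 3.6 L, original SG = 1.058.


SG_new = 1 + (SG_old − 1)·V_old/(V_old + V_water)
pts = (1.058 − 1)·1000·17.2/(17.2 + 3.6) = 47.9615
SG_new = 1 + 47.9615/1000

1.0480


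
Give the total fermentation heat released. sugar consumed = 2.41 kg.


Q = m_sugar · 590 kJ/kg
Q = 2.41 · 590

1421.9000 kJ


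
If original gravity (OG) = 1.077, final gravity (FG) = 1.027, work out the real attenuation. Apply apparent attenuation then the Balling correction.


AA = (OG−FG)/(OG−1)·100;  RA = AA·0.8192
AA = (1.077 − 1.027)/(1.077 − 1)·100 = 64.9351
RA = 64.9351·0.8192

53.1948 %


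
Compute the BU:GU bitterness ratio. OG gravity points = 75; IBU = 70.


BU:GU = IBU / OG_points
BU:GU = 70 / 75

0.9333


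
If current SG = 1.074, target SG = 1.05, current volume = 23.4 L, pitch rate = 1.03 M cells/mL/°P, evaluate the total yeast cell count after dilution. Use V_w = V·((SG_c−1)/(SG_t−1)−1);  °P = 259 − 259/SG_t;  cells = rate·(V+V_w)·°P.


V_w = 23.4·((1.074−1)/(1.05−1)−1) = 11.2320
V_final = 23.4 + 11.2320 = 34.6320
°P = 259 − 259/1.05 = 12.3333
cells = 1.03·34.6320·12.3333

439.9418 billion cells


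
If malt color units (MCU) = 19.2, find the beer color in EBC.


SRM = 1.4922·MCU^0.6859;  EBC = SRM·1.97
SRM = 1.4922·19.2^0.6859 = 11.3251
EBC = 11.3251·1.97

22.3105 EBC


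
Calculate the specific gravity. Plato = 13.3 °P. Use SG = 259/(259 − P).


SG = 259/(259 − 13.3)

1.0541


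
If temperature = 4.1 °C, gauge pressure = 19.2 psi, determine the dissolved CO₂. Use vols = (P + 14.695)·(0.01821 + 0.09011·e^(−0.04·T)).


vols = (19.2 + 14.695)·(0.01821 + 0.09011·e^(−0.04·4.1))

3.2095 volumes


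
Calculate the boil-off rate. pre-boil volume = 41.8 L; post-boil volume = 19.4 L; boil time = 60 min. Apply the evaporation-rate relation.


rate = (V_pre − V_post) / (t_min/60)
rate = (41.8 − 19.4) / (60/60)

22.4000 L/hr


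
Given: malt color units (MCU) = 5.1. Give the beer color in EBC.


SRM = 1.4922·MCU^0.6859;  EBC = SRM·1.97
SRM = 1.4922·5.1^0.6859 = 4.5619
EBC = 4.5619·1.97

8.9870 EBC


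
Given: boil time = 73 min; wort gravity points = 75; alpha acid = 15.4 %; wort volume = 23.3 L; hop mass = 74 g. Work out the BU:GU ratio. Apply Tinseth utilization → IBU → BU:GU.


U = 1.65·0.000125^(GP/1000)·(1−e^(−0.04t))/4.15;  IBU = (α/100)·m·U·1000/V;  BU:GU = IBU/GP
U = 1.65·0.000125^(75/1000)·(1−e^(−0.04·73))/4.15 = 0.1917
IBU = (15.4/100)·74·0.1917·1000/23.3 = 93.7610
BU:GU = 93.7610/75

1.2501


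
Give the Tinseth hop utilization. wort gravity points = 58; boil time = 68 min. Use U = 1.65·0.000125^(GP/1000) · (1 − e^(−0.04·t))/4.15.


bigness = 1.65·0.000125^(58/1000) = 0.9797
boil_factor = (1 − e^(−0.04·68))/4.15 = 0.2251
U = 0.9797 · 0.2251

0.2205


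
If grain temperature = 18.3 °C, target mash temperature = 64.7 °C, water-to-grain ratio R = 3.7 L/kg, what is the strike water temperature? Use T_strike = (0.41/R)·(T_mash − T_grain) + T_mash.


T_strike = (0.41/3.7)·(64.7 − 18.3) + 64.7

69.8416 °C


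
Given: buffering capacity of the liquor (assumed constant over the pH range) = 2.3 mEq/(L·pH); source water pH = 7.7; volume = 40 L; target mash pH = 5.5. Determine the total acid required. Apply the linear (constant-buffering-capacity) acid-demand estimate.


acid = buffering capacity · (pH_source − pH_target) · V
acid = 2.3 · (7.7 − 5.5) · 40

202.4000 mEq


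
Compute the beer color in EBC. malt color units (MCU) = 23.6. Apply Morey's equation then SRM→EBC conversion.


SRM = 1.4922·MCU^0.6859;  EBC = SRM·1.97
SRM = 1.4922·23.6^0.6859 = 13.0469
EBC = 13.0469·1.97

25.7024 EBC


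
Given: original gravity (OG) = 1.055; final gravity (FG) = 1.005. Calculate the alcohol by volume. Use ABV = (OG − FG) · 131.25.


ABV = (1.055 − 1.005) · 131.25

6.5625 % ABV


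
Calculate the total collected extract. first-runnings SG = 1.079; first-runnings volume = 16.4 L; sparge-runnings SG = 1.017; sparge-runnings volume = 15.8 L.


total = Σ (SG_i − 1)·1000·V_i
first = (1.079 − 1)·1000·16.4 = 1295.6000
sparge = (1.017 − 1)·1000·15.8 = 268.6000
total = 1295.6000 + 268.6000

1564.2000 gravity·L


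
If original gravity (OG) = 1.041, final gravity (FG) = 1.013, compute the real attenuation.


AA = (OG−FG)/(OG−1)·100;  RA = AA·0.8192
AA = (1.041 − 1.013)/(1.041 − 1)·100 = 68.2927
RA = 68.2927·0.8192

55.9454 %


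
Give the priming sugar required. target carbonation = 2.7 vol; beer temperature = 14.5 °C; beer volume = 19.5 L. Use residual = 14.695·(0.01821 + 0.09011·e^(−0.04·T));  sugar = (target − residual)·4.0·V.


residual = 14.695·(0.01821 + 0.09011·e^(−0.04·14.5)) = 1.0090
sugar = (2.7 − 1.0090)·4.0·19.5

131.8984 g


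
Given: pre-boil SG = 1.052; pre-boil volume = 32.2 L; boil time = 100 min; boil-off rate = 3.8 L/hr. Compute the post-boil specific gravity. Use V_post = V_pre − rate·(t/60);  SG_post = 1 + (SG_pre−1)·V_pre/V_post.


V_post = 32.2 − 3.8·(100/60) = 25.8667
SG_post = 1 + (1.052 − 1)·32.2/25.8667

1.0647


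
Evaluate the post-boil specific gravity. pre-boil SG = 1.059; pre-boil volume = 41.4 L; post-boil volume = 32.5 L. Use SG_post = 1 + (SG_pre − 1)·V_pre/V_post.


pts_pre = (1.059 − 1)·1000 = 59.0000
pts_post = 59.0000·41.4/32.5 = 75.1569
SG_post = 1 + 75.1569/1000

1.0752


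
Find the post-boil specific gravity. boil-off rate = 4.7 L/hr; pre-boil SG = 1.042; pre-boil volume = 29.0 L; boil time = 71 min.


V_post = V_pre − rate·(t/60);  SG_post = 1 + (SG_pre−1)·V_pre/V_post
V_post = 29.0 − 4.7·(71/60) = 23.4383
SG_post = 1 + (1.042 − 1)·29.0/23.4383

1.0520


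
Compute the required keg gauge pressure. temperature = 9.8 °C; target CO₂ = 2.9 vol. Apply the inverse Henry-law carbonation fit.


psi = vols/(0.01821 + 0.09011·e^(−0.04·T)) − 14.695
psi = 2.9/(0.01821 + 0.09011·e^(−0.04·9.8)) − 14.695

21.9685 psi


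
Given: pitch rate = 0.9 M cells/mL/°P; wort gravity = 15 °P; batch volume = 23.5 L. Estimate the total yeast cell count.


cells (billions) = rate · V_L · °P
cells = 0.9 · 23.5 · 15

317.2500 billion cells


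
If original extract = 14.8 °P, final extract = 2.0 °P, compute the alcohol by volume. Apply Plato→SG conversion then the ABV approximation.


SG = 259/(259 − P);  ABV = (OG − FG)·131.25
OG = 259/(259 − 14.8) = 1.0606
FG = 259/(259 − 2.0) = 1.0078
ABV = (1.0606 − 1.0078)·131.25

6.9331 % ABV


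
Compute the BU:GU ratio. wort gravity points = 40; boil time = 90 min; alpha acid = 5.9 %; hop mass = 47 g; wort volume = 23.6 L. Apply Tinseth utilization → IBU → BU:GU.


U = 1.65·0.000125^(GP/1000)·(1−e^(−0.04t))/4.15;  IBU = (α/100)·m·U·1000/V;  BU:GU = IBU/GP
U = 1.65·0.000125^(40/1000)·(1−e^(−0.04·90))/4.15 = 0.2699
IBU = (5.9/100)·47·0.2699·1000/23.6 = 31.7189
BU:GU = 31.7189/40

0.7930


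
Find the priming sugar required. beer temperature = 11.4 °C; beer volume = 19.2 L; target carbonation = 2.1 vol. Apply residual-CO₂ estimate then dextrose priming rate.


residual = 14.695·(0.01821 + 0.09011·e^(−0.04·T));  sugar = (target − residual)·4.0·V
residual = 14.695·(0.01821 + 0.09011·e^(−0.04·11.4)) = 1.1069
sugar = (2.1 − 1.1069)·4.0·19.2

76.2723 g


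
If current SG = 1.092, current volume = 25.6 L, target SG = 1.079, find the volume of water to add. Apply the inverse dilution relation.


V_water = V·((SG_curr − 1)/(SG_target − 1) − 1)
V_water = 25.6·((1.092 − 1)/(1.079 − 1) − 1)

4.2127 L


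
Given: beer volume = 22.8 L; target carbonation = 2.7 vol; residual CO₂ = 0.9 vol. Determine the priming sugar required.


sugar = (target − residual)·4.0·V
sugar = (2.7 − 0.9)·4.0·22.8

164.1600 g


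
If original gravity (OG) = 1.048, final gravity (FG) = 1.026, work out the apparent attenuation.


AA = (OG − FG)/(OG − 1) · 100
AA = (1.048 − 1.026)/(1.048 − 1) · 100

45.8333 %


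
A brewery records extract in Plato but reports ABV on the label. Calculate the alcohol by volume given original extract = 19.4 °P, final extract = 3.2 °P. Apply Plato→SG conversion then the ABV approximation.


SG = 259/(259 − P);  ABV = (OG − FG)·131.25
OG = 259/(259 − 19.4) = 1.0810
FG = 259/(259 − 3.2) = 1.0125
ABV = (1.0810 − 1.0125)·131.25

8.9852 % ABV


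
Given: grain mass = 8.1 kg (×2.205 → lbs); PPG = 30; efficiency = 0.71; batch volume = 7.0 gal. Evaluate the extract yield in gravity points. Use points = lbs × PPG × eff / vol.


lbs = 8.1 × 2.205 = 17.8605
points = 17.8605 × 30 × 0.71 / 7.0

54.3469 points


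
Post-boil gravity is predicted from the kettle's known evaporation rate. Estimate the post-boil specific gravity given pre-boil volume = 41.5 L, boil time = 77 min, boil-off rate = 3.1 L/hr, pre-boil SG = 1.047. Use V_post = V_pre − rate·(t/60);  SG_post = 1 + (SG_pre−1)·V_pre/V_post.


V_post = 41.5 − 3.1·(77/60) = 37.5217
SG_post = 1 + (1.047 − 1)·41.5/37.5217

1.0520


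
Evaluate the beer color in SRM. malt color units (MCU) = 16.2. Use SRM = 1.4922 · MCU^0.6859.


SRM = 1.4922 · 16.2^0.6859

10.0794 SRM


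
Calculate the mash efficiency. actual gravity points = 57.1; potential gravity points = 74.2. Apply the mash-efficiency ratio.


efficiency = actual / potential × 100
efficiency = 57.1 / 74.2 × 100

76.9542 %


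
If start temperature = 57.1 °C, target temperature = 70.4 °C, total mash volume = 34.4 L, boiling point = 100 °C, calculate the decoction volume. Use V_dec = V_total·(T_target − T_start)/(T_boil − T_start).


V_dec = 34.4·(70.4 − 57.1)/(100 − 57.1)

10.6648 L


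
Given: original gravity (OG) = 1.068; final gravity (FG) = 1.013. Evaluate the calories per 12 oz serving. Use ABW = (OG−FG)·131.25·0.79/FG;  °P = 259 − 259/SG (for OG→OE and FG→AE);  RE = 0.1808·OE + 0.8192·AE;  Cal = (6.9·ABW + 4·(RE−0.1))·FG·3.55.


ABW = (1.068 − 1.013)·131.25·0.79/1.013 = 5.6296
OE = 259 − 259/1.068 = 16.4906 °P
AE = 259 − 259/1.013 = 3.3238 °P
RE = 0.1808·16.4906 + 0.8192·3.3238 = 5.7044 °P
Cal = (6.9·5.6296 + 4·(5.7044−0.1))·1.013·3.55

220.3068 kcal


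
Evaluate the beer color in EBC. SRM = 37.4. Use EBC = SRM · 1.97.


EBC = 37.4 · 1.97

73.6780 EBC


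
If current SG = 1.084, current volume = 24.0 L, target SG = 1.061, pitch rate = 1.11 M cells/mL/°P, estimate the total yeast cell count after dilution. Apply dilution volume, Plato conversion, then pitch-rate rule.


V_w = V·((SG_c−1)/(SG_t−1)−1);  °P = 259 − 259/SG_t;  cells = rate·(V+V_w)·°P
V_w = 24.0·((1.084−1)/(1.061−1)−1) = 9.0492
V_final = 24.0 + 9.0492 = 33.0492
°P = 259 − 259/1.061 = 14.8907
cells = 1.11·33.0492·14.8907

546.2581 billion cells


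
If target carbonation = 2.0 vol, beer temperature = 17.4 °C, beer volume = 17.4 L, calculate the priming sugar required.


residual = 14.695·(0.01821 + 0.09011·e^(−0.04·T));  sugar = (target − residual)·4.0·V
residual = 14.695·(0.01821 + 0.09011·e^(−0.04·17.4)) = 0.9278
sugar = (2.0 − 0.9278)·4.0·17.4

74.6256 g
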